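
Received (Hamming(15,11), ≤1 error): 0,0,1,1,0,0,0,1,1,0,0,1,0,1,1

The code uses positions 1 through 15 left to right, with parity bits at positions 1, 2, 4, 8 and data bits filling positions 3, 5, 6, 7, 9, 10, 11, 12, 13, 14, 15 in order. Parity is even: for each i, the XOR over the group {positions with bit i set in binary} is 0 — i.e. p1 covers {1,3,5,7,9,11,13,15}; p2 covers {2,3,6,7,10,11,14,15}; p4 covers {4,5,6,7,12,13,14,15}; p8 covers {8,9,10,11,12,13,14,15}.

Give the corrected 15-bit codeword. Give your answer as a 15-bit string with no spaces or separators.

001100011011011

s1 (pos 1,3,5,7,9,11,13,15): 0⊕1⊕0⊕0⊕1⊕0⊕0⊕1 = 1
s2 (pos 2,3,6,7,10,11,14,15): 0⊕1⊕0⊕0⊕0⊕0⊕1⊕1 = 1
s4 (pos 4,5,6,7,12,13,14,15): 1⊕0⊕0⊕0⊕1⊕0⊕1⊕1 = 0
s8 (pos 8,9,10,11,12,13,14,15): 1⊕1⊕0⊕0⊕1⊕0⊕1⊕1 = 1
Syndrome s8…s1 = 1011 → error at position 11.
Flip position 11: 001100011001011 → 001100011011011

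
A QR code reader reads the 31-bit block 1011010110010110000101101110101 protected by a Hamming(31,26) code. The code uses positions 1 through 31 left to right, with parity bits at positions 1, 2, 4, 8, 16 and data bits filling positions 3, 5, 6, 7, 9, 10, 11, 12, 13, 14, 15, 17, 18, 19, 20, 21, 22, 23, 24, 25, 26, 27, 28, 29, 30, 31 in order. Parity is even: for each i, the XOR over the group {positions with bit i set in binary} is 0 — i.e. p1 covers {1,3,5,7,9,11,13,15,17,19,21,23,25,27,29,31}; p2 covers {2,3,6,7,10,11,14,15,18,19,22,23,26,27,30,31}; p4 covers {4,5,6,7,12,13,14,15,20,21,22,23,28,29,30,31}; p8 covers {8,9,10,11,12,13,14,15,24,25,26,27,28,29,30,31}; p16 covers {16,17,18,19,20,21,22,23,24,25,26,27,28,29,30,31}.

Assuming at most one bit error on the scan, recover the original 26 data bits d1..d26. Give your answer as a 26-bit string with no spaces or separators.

s1 (pos 1,3,5,7,9,11,13,15,17,19,21,23,25,27,29,31): 1⊕1⊕0⊕0⊕1⊕0⊕0⊕1⊕0⊕0⊕0⊕1⊕1⊕1⊕1⊕1 = 1
s2 (pos 2,3,6,7,10,11,14,15,18,19,22,23,26,27,30,31): 0⊕1⊕1⊕0⊕0⊕0⊕1⊕1⊕0⊕0⊕1⊕1⊕1⊕1⊕0⊕1 = 1
s4 (pos 4,5,6,7,12,13,14,15,20,21,22,23,28,29,30,31): 1⊕0⊕1⊕0⊕1⊕0⊕1⊕1⊕1⊕0⊕1⊕1⊕0⊕1⊕0⊕1 = 0
s8 (pos 8,9,10,11,12,13,14,15,24,25,26,27,28,29,30,31): 1⊕1⊕0⊕0⊕1⊕0⊕1⊕1⊕0⊕1⊕1⊕1⊕0⊕1⊕0⊕1 = 0
s16 (pos 16,17,18,19,20,21,22,23,24,25,26,27,28,29,30,31): 0⊕0⊕0⊕0⊕1⊕0⊕1⊕1⊕0⊕1⊕1⊕1⊕0⊕1⊕0⊕1 = 0
Syndrome s16…s1 = 00011 → error at position 3.
Flip position 3: 1011010110010110000101101110101 → 1001010110010110000101101110101
Read data bits from positions 3,5,6,7,9,10,11,12,13,14,15,17,18,19,20,21,22,23,24,25,26,27,28,29,30,31: 00101001011000101101110101

00101001011000101101110101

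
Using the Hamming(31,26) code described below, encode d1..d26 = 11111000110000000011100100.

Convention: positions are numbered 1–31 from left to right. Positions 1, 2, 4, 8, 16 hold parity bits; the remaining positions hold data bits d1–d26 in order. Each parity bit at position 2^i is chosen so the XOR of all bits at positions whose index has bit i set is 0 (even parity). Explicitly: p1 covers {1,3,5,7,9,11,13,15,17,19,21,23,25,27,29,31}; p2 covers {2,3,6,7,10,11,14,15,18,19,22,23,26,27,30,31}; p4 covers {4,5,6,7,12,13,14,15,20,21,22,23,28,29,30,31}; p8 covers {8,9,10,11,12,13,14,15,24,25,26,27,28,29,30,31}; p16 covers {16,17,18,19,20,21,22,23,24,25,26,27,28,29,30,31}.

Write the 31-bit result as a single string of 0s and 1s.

1110111110001100000000011100100

Place data at non-parity positions: p1 p2 1 p4 1 1 1 p8 1 0 0 0 1 1 0 p16 0 0 0 0 0 0 0 1 1 1 0 0 1 0 0
p1 (pos 1,3,5,7,9,11,13,15,17,19,21,23,25,27,29,31): XOR of data positions = 1⊕1⊕1⊕1⊕0⊕1⊕0⊕0⊕0⊕0⊕0⊕1⊕0⊕1⊕0 = 1
p2 (pos 2,3,6,7,10,11,14,15,18,19,22,23,26,27,30,31): XOR of data positions = 1⊕1⊕1⊕0⊕0⊕1⊕0⊕0⊕0⊕0⊕0⊕1⊕0⊕0⊕0 = 1
p4 (pos 4,5,6,7,12,13,14,15,20,21,22,23,28,29,30,31): XOR of data positions = 1⊕1⊕1⊕0⊕1⊕1⊕0⊕0⊕0⊕0⊕0⊕0⊕1⊕0⊕0 = 0
p8 (pos 8,9,10,11,12,13,14,15,24,25,26,27,28,29,30,31): XOR of data positions = 1⊕0⊕0⊕0⊕1⊕1⊕0⊕1⊕1⊕1⊕0⊕0⊕1⊕0⊕0 = 1
p16 (pos 16,17,18,19,20,21,22,23,24,25,26,27,28,29,30,31): XOR of data positions = 0⊕0⊕0⊕0⊕0⊕0⊕0⊕1⊕1⊕1⊕0⊕0⊕1⊕0⊕0 = 0
Codeword: 1110111110001100000000011100100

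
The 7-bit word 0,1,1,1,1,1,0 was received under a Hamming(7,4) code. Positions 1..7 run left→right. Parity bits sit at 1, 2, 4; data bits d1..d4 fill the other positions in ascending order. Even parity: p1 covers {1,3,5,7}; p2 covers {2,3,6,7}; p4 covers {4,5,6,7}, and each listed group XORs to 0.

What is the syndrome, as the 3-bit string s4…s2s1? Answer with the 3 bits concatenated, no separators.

s1 (pos 1,3,5,7): 0⊕1⊕1⊕0 = 0
s2 (pos 2,3,6,7): 1⊕1⊕1⊕0 = 1
s4 (pos 4,5,6,7): 1⊕1⊕1⊕0 = 1
Syndrome s4…s1 = 110 → error at position 6.

110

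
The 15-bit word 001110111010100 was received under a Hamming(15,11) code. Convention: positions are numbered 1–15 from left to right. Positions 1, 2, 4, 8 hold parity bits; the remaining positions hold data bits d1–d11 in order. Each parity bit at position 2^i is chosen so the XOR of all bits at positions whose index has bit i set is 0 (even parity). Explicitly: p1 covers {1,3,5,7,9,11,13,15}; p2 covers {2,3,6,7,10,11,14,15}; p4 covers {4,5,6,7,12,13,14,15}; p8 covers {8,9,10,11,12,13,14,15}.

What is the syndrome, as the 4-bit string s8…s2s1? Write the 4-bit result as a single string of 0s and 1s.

0010

s1 (pos 1,3,5,7,9,11,13,15): 0⊕1⊕1⊕1⊕1⊕1⊕1⊕0 = 0
s2 (pos 2,3,6,7,10,11,14,15): 0⊕1⊕0⊕1⊕0⊕1⊕0⊕0 = 1
s4 (pos 4,5,6,7,12,13,14,15): 1⊕1⊕0⊕1⊕0⊕1⊕0⊕0 = 0
s8 (pos 8,9,10,11,12,13,14,15): 1⊕1⊕0⊕1⊕0⊕1⊕0⊕0 = 0
Syndrome s8…s1 = 0010 → error at position 2.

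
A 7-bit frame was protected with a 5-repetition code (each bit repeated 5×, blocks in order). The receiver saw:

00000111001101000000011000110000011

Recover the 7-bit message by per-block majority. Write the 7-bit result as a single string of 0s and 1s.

0110000

Block 1 (00000): 0 ones → 0
Block 2 (11100): 3 ones → 1
Block 3 (11010): 3 ones → 1
Block 4 (00000): 0 ones → 0
Block 5 (01100): 2 ones → 0
Block 6 (01100): 2 ones → 0
Block 7 (00011): 2 ones → 0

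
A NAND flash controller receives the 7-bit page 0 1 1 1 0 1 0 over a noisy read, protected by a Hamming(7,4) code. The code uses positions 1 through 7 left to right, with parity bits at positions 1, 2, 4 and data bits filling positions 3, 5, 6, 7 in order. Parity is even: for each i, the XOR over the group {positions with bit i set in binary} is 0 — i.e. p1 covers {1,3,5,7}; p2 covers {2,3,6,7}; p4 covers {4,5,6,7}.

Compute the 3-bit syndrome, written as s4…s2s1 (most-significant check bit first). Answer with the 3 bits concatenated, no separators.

011

s1 (pos 1,3,5,7): 0⊕1⊕0⊕0 = 1
s2 (pos 2,3,6,7): 1⊕1⊕1⊕0 = 1
s4 (pos 4,5,6,7): 1⊕0⊕1⊕0 = 0
Syndrome s4…s1 = 011 → error at position 3.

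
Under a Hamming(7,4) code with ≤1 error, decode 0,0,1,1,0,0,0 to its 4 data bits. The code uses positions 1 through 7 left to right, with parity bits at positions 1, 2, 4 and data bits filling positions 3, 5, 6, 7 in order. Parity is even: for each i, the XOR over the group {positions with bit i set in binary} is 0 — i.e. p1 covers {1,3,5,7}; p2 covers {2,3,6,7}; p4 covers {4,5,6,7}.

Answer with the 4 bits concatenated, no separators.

1001

s1 (pos 1,3,5,7): 0⊕1⊕0⊕0 = 1
s2 (pos 2,3,6,7): 0⊕1⊕0⊕0 = 1
s4 (pos 4,5,6,7): 1⊕0⊕0⊕0 = 1
Syndrome s4…s1 = 111 → error at position 7.
Flip position 7: 0011000 → 0011001
Read data bits from positions 3,5,6,7: 1001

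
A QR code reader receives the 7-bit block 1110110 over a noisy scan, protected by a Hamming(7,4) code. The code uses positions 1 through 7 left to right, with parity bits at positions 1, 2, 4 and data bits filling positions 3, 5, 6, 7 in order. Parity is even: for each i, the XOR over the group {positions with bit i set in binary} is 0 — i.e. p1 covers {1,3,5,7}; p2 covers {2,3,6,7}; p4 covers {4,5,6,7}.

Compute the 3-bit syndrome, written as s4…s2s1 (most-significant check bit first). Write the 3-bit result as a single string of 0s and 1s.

011

s1 (pos 1,3,5,7): 1⊕1⊕1⊕0 = 1
s2 (pos 2,3,6,7): 1⊕1⊕1⊕0 = 1
s4 (pos 4,5,6,7): 0⊕1⊕1⊕0 = 0
Syndrome s4…s1 = 011 → error at position 3.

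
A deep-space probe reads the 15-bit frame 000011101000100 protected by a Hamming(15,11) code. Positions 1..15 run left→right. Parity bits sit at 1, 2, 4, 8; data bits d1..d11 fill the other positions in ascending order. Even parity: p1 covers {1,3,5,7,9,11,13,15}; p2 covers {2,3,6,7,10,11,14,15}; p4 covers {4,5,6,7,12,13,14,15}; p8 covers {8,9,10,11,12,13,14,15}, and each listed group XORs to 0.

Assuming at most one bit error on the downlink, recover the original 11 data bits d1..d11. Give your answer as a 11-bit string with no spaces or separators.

01111000100

s1 (pos 1,3,5,7,9,11,13,15): 0⊕0⊕1⊕1⊕1⊕0⊕1⊕0 = 0
s2 (pos 2,3,6,7,10,11,14,15): 0⊕0⊕1⊕1⊕0⊕0⊕0⊕0 = 0
s4 (pos 4,5,6,7,12,13,14,15): 0⊕1⊕1⊕1⊕0⊕1⊕0⊕0 = 0
s8 (pos 8,9,10,11,12,13,14,15): 0⊕1⊕0⊕0⊕0⊕1⊕0⊕0 = 0
Syndrome s8…s1 = 0000 → no error.
Read data bits from positions 3,5,6,7,9,10,11,12,13,14,15: 01111000100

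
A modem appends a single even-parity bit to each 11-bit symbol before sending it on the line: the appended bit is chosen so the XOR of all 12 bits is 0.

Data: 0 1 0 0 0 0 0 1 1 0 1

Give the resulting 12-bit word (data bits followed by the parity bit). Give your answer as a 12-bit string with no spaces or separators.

010000011010

XOR of the 11 data bits: 0⊕1⊕0⊕0⊕0⊕0⊕0⊕1⊕1⊕0⊕1 = 0
Parity bit = 0 (so all 12 bits XOR to 0).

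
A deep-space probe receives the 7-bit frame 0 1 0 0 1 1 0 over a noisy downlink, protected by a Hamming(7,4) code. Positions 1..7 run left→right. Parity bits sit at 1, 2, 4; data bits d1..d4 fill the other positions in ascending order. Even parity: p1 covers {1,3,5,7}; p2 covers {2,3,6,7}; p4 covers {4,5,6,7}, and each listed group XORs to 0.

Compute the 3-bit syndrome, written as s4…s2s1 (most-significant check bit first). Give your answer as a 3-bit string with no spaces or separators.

s1 (pos 1,3,5,7): 0⊕0⊕1⊕0 = 1
s2 (pos 2,3,6,7): 1⊕0⊕1⊕0 = 0
s4 (pos 4,5,6,7): 0⊕1⊕1⊕0 = 0
Syndrome s4…s1 = 001 → error at position 1.

001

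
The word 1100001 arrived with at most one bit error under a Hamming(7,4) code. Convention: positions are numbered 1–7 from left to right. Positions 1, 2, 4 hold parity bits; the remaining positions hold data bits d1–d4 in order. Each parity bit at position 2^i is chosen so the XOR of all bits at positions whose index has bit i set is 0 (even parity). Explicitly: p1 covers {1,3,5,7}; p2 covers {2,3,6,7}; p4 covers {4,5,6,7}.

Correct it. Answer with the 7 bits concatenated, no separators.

s1 (pos 1,3,5,7): 1⊕0⊕0⊕1 = 0
s2 (pos 2,3,6,7): 1⊕0⊕0⊕1 = 0
s4 (pos 4,5,6,7): 0⊕0⊕0⊕1 = 1
Syndrome s4…s1 = 100 → error at position 4.
Flip position 4: 1100001 → 1101001

1101001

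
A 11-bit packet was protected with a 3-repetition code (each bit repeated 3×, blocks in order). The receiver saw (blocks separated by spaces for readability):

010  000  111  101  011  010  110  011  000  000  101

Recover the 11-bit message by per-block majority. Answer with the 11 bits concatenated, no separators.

00111011001

Block 1 (010): 1 one → 0
Block 2 (000): 0 ones → 0
Block 3 (111): 3 ones → 1
Block 4 (101): 2 ones → 1
Block 5 (011): 2 ones → 1
Block 6 (010): 1 one → 0
Block 7 (110): 2 ones → 1
Block 8 (011): 2 ones → 1
Block 9 (000): 0 ones → 0
Block 10 (000): 0 ones → 0
Block 11 (101): 2 ones → 1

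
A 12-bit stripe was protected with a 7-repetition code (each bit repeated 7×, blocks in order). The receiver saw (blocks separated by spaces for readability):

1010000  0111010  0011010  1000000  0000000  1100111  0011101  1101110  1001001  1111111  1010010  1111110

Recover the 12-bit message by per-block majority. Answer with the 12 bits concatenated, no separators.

Block 1 (1010000): 2 ones → 0
Block 2 (0111010): 4 ones → 1
Block 3 (0011010): 3 ones → 0
Block 4 (1000000): 1 one → 0
Block 5 (0000000): 0 ones → 0
Block 6 (1100111): 5 ones → 1
Block 7 (0011101): 4 ones → 1
Block 8 (1101110): 5 ones → 1
Block 9 (1001001): 3 ones → 0
Block 10 (1111111): 7 ones → 1
Block 11 (1010010): 3 ones → 0
Block 12 (1111110): 6 ones → 1

010001110101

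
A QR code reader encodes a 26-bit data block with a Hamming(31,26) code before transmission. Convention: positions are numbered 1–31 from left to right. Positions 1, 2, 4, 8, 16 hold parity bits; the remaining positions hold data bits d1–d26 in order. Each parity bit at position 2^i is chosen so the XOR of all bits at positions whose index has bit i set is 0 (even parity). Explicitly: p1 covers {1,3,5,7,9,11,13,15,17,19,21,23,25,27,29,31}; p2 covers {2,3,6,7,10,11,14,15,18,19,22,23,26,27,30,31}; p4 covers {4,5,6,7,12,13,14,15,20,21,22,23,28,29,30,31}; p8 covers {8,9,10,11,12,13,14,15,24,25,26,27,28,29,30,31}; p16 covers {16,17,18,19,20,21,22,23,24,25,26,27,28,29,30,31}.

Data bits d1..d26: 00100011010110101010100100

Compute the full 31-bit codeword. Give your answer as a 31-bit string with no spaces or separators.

Place data at non-parity positions: p1 p2 0 p4 0 1 0 p8 0 0 1 1 0 1 0 p16 1 1 0 1 0 1 0 1 0 1 0 0 1 0 0
p1 (pos 1,3,5,7,9,11,13,15,17,19,21,23,25,27,29,31): XOR of data positions = 0⊕0⊕0⊕0⊕1⊕0⊕0⊕1⊕0⊕0⊕0⊕0⊕0⊕1⊕0 = 1
p2 (pos 2,3,6,7,10,11,14,15,18,19,22,23,26,27,30,31): XOR of data positions = 0⊕1⊕0⊕0⊕1⊕1⊕0⊕1⊕0⊕1⊕0⊕1⊕0⊕0⊕0 = 0
p4 (pos 4,5,6,7,12,13,14,15,20,21,22,23,28,29,30,31): XOR of data positions = 0⊕1⊕0⊕1⊕0⊕1⊕0⊕1⊕0⊕1⊕0⊕0⊕1⊕0⊕0 = 0
p8 (pos 8,9,10,11,12,13,14,15,24,25,26,27,28,29,30,31): XOR of data positions = 0⊕0⊕1⊕1⊕0⊕1⊕0⊕1⊕0⊕1⊕0⊕0⊕1⊕0⊕0 = 0
p16 (pos 16,17,18,19,20,21,22,23,24,25,26,27,28,29,30,31): XOR of data positions = 1⊕1⊕0⊕1⊕0⊕1⊕0⊕1⊕0⊕1⊕0⊕0⊕1⊕0⊕0 = 1
Codeword: 1000010000110101110101010100100

1000010000110101110101010100100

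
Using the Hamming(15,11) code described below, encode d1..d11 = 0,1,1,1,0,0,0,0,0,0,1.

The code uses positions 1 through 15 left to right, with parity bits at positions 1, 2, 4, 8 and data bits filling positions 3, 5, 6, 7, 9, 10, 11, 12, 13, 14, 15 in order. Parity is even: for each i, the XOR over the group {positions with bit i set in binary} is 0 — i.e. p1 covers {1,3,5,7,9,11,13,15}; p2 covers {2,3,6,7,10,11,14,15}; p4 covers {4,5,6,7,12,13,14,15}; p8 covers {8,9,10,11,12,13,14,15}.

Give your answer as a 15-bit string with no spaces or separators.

Place data at non-parity positions: p1 p2 0 p4 1 1 1 p8 0 0 0 0 0 0 1
p1 (pos 1,3,5,7,9,11,13,15): XOR of data positions = 0⊕1⊕1⊕0⊕0⊕0⊕1 = 1
p2 (pos 2,3,6,7,10,11,14,15): XOR of data positions = 0⊕1⊕1⊕0⊕0⊕0⊕1 = 1
p4 (pos 4,5,6,7,12,13,14,15): XOR of data positions = 1⊕1⊕1⊕0⊕0⊕0⊕1 = 0
p8 (pos 8,9,10,11,12,13,14,15): XOR of data positions = 0⊕0⊕0⊕0⊕0⊕0⊕1 = 1
Codeword: 110011110000001

110011110000001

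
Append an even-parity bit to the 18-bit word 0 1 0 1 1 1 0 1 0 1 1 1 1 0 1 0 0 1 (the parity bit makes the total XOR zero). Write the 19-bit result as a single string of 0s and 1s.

XOR of the 18 data bits: 0⊕1⊕0⊕1⊕1⊕1⊕0⊕1⊕0⊕1⊕1⊕1⊕1⊕0⊕1⊕0⊕0⊕1 = 1
Parity bit = 1 (so all 19 bits XOR to 0).

0101110101111010011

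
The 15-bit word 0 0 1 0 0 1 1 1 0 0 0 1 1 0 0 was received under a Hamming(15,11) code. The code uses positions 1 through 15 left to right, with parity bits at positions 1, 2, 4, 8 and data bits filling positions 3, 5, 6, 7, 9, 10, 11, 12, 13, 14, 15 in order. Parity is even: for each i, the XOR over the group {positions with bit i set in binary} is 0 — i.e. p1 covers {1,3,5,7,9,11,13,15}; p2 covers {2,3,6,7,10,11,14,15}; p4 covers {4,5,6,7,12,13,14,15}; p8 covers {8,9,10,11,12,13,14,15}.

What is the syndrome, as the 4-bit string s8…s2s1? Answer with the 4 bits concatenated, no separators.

s1 (pos 1,3,5,7,9,11,13,15): 0⊕1⊕0⊕1⊕0⊕0⊕1⊕0 = 1
s2 (pos 2,3,6,7,10,11,14,15): 0⊕1⊕1⊕1⊕0⊕0⊕0⊕0 = 1
s4 (pos 4,5,6,7,12,13,14,15): 0⊕0⊕1⊕1⊕1⊕1⊕0⊕0 = 0
s8 (pos 8,9,10,11,12,13,14,15): 1⊕0⊕0⊕0⊕1⊕1⊕0⊕0 = 1
Syndrome s8…s1 = 1011 → error at position 11.

1011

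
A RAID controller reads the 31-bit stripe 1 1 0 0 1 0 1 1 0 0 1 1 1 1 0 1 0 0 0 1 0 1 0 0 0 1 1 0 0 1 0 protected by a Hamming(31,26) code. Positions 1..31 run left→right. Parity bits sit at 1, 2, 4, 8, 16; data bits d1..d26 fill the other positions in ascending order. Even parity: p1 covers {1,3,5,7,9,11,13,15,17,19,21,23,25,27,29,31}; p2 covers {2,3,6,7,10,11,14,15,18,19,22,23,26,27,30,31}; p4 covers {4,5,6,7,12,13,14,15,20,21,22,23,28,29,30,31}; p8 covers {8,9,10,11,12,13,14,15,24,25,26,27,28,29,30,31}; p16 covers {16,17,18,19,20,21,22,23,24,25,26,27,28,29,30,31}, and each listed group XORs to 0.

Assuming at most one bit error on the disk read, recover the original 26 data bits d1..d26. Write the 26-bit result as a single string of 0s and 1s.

01010011110000101000110010

s1 (pos 1,3,5,7,9,11,13,15,17,19,21,23,25,27,29,31): 1⊕0⊕1⊕1⊕0⊕1⊕1⊕0⊕0⊕0⊕0⊕0⊕0⊕1⊕0⊕0 = 0
s2 (pos 2,3,6,7,10,11,14,15,18,19,22,23,26,27,30,31): 1⊕0⊕0⊕1⊕0⊕1⊕1⊕0⊕0⊕0⊕1⊕0⊕1⊕1⊕1⊕0 = 0
s4 (pos 4,5,6,7,12,13,14,15,20,21,22,23,28,29,30,31): 0⊕1⊕0⊕1⊕1⊕1⊕1⊕0⊕1⊕0⊕1⊕0⊕0⊕0⊕1⊕0 = 0
s8 (pos 8,9,10,11,12,13,14,15,24,25,26,27,28,29,30,31): 1⊕0⊕0⊕1⊕1⊕1⊕1⊕0⊕0⊕0⊕1⊕1⊕0⊕0⊕1⊕0 = 0
s16 (pos 16,17,18,19,20,21,22,23,24,25,26,27,28,29,30,31): 1⊕0⊕0⊕0⊕1⊕0⊕1⊕0⊕0⊕0⊕1⊕1⊕0⊕0⊕1⊕0 = 0
Syndrome s16…s1 = 00000 → no error.
Read data bits from positions 3,5,6,7,9,10,11,12,13,14,15,17,18,19,20,21,22,23,24,25,26,27,28,29,30,31: 01010011110000101000110010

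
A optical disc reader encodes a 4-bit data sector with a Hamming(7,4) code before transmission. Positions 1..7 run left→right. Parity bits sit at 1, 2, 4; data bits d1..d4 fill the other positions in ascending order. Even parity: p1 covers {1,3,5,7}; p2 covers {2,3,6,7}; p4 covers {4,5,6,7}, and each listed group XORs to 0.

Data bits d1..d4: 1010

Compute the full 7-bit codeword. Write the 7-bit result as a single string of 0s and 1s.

Place data at non-parity positions: p1 p2 1 p4 0 1 0
p1 (pos 1,3,5,7): XOR of data positions = 1⊕0⊕0 = 1
p2 (pos 2,3,6,7): XOR of data positions = 1⊕1⊕0 = 0
p4 (pos 4,5,6,7): XOR of data positions = 0⊕1⊕0 = 1
Codeword: 1011010

1011010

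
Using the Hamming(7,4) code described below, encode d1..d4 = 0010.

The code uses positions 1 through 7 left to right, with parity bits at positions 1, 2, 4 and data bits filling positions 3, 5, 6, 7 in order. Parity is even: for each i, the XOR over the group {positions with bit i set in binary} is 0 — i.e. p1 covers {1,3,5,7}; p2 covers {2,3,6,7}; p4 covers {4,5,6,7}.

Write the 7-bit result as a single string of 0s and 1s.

0101010

Place data at non-parity positions: p1 p2 0 p4 0 1 0
p1 (pos 1,3,5,7): XOR of data positions = 0⊕0⊕0 = 0
p2 (pos 2,3,6,7): XOR of data positions = 0⊕1⊕0 = 1
p4 (pos 4,5,6,7): XOR of data positions = 0⊕1⊕0 = 1
Codeword: 0101010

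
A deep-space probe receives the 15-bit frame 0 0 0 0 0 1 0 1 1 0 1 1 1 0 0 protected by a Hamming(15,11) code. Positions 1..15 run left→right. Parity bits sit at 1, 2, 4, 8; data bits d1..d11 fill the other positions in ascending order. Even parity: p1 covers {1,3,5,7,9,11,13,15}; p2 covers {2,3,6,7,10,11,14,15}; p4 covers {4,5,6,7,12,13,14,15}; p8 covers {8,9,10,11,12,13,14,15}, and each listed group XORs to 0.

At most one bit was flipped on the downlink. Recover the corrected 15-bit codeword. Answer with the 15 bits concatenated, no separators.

s1 (pos 1,3,5,7,9,11,13,15): 0⊕0⊕0⊕0⊕1⊕1⊕1⊕0 = 1
s2 (pos 2,3,6,7,10,11,14,15): 0⊕0⊕1⊕0⊕0⊕1⊕0⊕0 = 0
s4 (pos 4,5,6,7,12,13,14,15): 0⊕0⊕1⊕0⊕1⊕1⊕0⊕0 = 1
s8 (pos 8,9,10,11,12,13,14,15): 1⊕1⊕0⊕1⊕1⊕1⊕0⊕0 = 1
Syndrome s8…s1 = 1101 → error at position 13.
Flip position 13: 000001011011100 → 000001011011000

000001011011000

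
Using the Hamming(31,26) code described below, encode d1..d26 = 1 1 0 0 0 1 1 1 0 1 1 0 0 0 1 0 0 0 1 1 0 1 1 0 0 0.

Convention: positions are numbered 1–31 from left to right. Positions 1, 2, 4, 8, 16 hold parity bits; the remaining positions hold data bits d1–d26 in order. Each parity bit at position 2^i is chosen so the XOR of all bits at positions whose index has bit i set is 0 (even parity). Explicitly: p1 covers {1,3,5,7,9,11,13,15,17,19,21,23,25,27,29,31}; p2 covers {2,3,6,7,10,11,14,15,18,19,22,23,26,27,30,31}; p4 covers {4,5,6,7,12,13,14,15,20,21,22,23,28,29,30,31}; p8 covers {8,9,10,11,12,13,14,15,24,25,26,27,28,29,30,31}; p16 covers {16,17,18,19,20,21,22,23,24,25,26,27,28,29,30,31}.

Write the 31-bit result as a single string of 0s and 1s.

0010100101110111000100011011000

Place data at non-parity positions: p1 p2 1 p4 1 0 0 p8 0 1 1 1 0 1 1 p16 0 0 0 1 0 0 0 1 1 0 1 1 0 0 0
p1 (pos 1,3,5,7,9,11,13,15,17,19,21,23,25,27,29,31): XOR of data positions = 1⊕1⊕0⊕0⊕1⊕0⊕1⊕0⊕0⊕0⊕0⊕1⊕1⊕0⊕0 = 0
p2 (pos 2,3,6,7,10,11,14,15,18,19,22,23,26,27,30,31): XOR of data positions = 1⊕0⊕0⊕1⊕1⊕1⊕1⊕0⊕0⊕0⊕0⊕0⊕1⊕0⊕0 = 0
p4 (pos 4,5,6,7,12,13,14,15,20,21,22,23,28,29,30,31): XOR of data positions = 1⊕0⊕0⊕1⊕0⊕1⊕1⊕1⊕0⊕0⊕0⊕1⊕0⊕0⊕0 = 0
p8 (pos 8,9,10,11,12,13,14,15,24,25,26,27,28,29,30,31): XOR of data positions = 0⊕1⊕1⊕1⊕0⊕1⊕1⊕1⊕1⊕0⊕1⊕1⊕0⊕0⊕0 = 1
p16 (pos 16,17,18,19,20,21,22,23,24,25,26,27,28,29,30,31): XOR of data positions = 0⊕0⊕0⊕1⊕0⊕0⊕0⊕1⊕1⊕0⊕1⊕1⊕0⊕0⊕0 = 1
Codeword: 0010100101110111000100011011000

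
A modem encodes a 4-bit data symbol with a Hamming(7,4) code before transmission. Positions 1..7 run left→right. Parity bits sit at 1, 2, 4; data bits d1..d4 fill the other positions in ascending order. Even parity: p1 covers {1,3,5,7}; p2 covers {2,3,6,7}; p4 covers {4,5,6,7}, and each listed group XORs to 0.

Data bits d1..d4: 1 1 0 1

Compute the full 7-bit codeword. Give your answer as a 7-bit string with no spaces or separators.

Place data at non-parity positions: p1 p2 1 p4 1 0 1
p1 (pos 1,3,5,7): XOR of data positions = 1⊕1⊕1 = 1
p2 (pos 2,3,6,7): XOR of data positions = 1⊕0⊕1 = 0
p4 (pos 4,5,6,7): XOR of data positions = 1⊕0⊕1 = 0
Codeword: 1010101

1010101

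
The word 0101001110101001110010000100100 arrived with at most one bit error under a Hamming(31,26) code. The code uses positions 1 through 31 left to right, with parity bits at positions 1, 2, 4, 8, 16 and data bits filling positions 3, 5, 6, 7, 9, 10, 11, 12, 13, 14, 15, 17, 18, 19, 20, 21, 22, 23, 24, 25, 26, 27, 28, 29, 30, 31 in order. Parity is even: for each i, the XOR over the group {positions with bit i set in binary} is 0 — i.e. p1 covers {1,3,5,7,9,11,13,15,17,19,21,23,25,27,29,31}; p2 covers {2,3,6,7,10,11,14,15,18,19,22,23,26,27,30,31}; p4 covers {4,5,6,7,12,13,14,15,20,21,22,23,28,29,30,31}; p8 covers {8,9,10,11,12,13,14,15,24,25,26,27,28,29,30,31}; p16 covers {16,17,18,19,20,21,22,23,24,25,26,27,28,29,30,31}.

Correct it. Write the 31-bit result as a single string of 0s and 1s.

0101000110101001110010000100100

s1 (pos 1,3,5,7,9,11,13,15,17,19,21,23,25,27,29,31): 0⊕0⊕0⊕1⊕1⊕1⊕1⊕0⊕1⊕0⊕1⊕0⊕0⊕0⊕1⊕0 = 1
s2 (pos 2,3,6,7,10,11,14,15,18,19,22,23,26,27,30,31): 1⊕0⊕0⊕1⊕0⊕1⊕0⊕0⊕1⊕0⊕0⊕0⊕1⊕0⊕0⊕0 = 1
s4 (pos 4,5,6,7,12,13,14,15,20,21,22,23,28,29,30,31): 1⊕0⊕0⊕1⊕0⊕1⊕0⊕0⊕0⊕1⊕0⊕0⊕0⊕1⊕0⊕0 = 1
s8 (pos 8,9,10,11,12,13,14,15,24,25,26,27,28,29,30,31): 1⊕1⊕0⊕1⊕0⊕1⊕0⊕0⊕0⊕0⊕1⊕0⊕0⊕1⊕0⊕0 = 0
s16 (pos 16,17,18,19,20,21,22,23,24,25,26,27,28,29,30,31): 1⊕1⊕1⊕0⊕0⊕1⊕0⊕0⊕0⊕0⊕1⊕0⊕0⊕1⊕0⊕0 = 0
Syndrome s16…s1 = 00111 → error at position 7.
Flip position 7: 0101001110101001110010000100100 → 0101000110101001110010000100100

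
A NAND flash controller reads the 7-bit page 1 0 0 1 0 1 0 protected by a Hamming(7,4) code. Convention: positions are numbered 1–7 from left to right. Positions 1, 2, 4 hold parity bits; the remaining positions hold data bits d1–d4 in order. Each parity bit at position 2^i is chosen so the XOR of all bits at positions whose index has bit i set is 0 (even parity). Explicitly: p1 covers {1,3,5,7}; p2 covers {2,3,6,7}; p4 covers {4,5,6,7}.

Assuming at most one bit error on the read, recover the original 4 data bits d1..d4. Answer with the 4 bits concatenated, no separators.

1010

s1 (pos 1,3,5,7): 1⊕0⊕0⊕0 = 1
s2 (pos 2,3,6,7): 0⊕0⊕1⊕0 = 1
s4 (pos 4,5,6,7): 1⊕0⊕1⊕0 = 0
Syndrome s4…s1 = 011 → error at position 3.
Flip position 3: 1001010 → 1011010
Read data bits from positions 3,5,6,7: 1010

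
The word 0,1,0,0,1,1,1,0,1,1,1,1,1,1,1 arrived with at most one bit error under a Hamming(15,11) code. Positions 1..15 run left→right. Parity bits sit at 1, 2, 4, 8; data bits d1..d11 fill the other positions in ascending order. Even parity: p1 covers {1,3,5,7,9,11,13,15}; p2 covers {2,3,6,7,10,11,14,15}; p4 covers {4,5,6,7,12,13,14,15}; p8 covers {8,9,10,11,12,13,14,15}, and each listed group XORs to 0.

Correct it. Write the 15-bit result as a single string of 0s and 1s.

s1 (pos 1,3,5,7,9,11,13,15): 0⊕0⊕1⊕1⊕1⊕1⊕1⊕1 = 0
s2 (pos 2,3,6,7,10,11,14,15): 1⊕0⊕1⊕1⊕1⊕1⊕1⊕1 = 1
s4 (pos 4,5,6,7,12,13,14,15): 0⊕1⊕1⊕1⊕1⊕1⊕1⊕1 = 1
s8 (pos 8,9,10,11,12,13,14,15): 0⊕1⊕1⊕1⊕1⊕1⊕1⊕1 = 1
Syndrome s8…s1 = 1110 → error at position 14.
Flip position 14: 010011101111111 → 010011101111101

010011101111101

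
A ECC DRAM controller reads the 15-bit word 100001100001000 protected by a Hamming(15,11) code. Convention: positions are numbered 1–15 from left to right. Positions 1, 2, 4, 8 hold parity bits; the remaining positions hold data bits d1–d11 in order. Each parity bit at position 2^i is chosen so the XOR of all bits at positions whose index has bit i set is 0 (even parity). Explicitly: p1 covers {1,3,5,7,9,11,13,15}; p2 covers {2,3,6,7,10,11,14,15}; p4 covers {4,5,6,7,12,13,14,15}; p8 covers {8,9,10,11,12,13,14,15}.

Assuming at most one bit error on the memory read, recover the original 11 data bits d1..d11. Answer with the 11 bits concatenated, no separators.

s1 (pos 1,3,5,7,9,11,13,15): 1⊕0⊕0⊕1⊕0⊕0⊕0⊕0 = 0
s2 (pos 2,3,6,7,10,11,14,15): 0⊕0⊕1⊕1⊕0⊕0⊕0⊕0 = 0
s4 (pos 4,5,6,7,12,13,14,15): 0⊕0⊕1⊕1⊕1⊕0⊕0⊕0 = 1
s8 (pos 8,9,10,11,12,13,14,15): 0⊕0⊕0⊕0⊕1⊕0⊕0⊕0 = 1
Syndrome s8…s1 = 1100 → error at position 12.
Flip position 12: 100001100001000 → 100001100000000
Read data bits from positions 3,5,6,7,9,10,11,12,13,14,15: 00110000000

00110000000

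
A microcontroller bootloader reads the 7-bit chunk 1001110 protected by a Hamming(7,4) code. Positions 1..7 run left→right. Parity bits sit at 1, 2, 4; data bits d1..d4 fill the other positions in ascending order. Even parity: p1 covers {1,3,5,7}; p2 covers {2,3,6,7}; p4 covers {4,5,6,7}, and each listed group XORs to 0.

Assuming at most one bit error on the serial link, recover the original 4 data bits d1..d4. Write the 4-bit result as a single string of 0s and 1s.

0100

s1 (pos 1,3,5,7): 1⊕0⊕1⊕0 = 0
s2 (pos 2,3,6,7): 0⊕0⊕1⊕0 = 1
s4 (pos 4,5,6,7): 1⊕1⊕1⊕0 = 1
Syndrome s4…s1 = 110 → error at position 6.
Flip position 6: 1001110 → 1001100
Read data bits from positions 3,5,6,7: 0100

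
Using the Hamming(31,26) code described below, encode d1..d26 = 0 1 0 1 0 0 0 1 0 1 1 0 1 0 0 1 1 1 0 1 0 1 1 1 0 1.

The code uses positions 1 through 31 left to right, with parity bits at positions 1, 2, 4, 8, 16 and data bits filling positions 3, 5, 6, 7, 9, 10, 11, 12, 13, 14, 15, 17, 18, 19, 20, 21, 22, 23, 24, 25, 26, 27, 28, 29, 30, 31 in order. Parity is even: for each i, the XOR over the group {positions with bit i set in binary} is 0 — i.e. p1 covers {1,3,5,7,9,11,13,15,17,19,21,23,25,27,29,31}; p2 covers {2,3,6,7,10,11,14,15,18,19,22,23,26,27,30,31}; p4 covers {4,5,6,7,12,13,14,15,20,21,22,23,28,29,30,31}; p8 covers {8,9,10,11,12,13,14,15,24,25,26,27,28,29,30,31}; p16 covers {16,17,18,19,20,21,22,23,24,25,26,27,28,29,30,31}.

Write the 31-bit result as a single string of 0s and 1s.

1001101000010111010011101011101

Place data at non-parity positions: p1 p2 0 p4 1 0 1 p8 0 0 0 1 0 1 1 p16 0 1 0 0 1 1 1 0 1 0 1 1 1 0 1
p1 (pos 1,3,5,7,9,11,13,15,17,19,21,23,25,27,29,31): XOR of data positions = 0⊕1⊕1⊕0⊕0⊕0⊕1⊕0⊕0⊕1⊕1⊕1⊕1⊕1⊕1 = 1
p2 (pos 2,3,6,7,10,11,14,15,18,19,22,23,26,27,30,31): XOR of data positions = 0⊕0⊕1⊕0⊕0⊕1⊕1⊕1⊕0⊕1⊕1⊕0⊕1⊕0⊕1 = 0
p4 (pos 4,5,6,7,12,13,14,15,20,21,22,23,28,29,30,31): XOR of data positions = 1⊕0⊕1⊕1⊕0⊕1⊕1⊕0⊕1⊕1⊕1⊕1⊕1⊕0⊕1 = 1
p8 (pos 8,9,10,11,12,13,14,15,24,25,26,27,28,29,30,31): XOR of data positions = 0⊕0⊕0⊕1⊕0⊕1⊕1⊕0⊕1⊕0⊕1⊕1⊕1⊕0⊕1 = 0
p16 (pos 16,17,18,19,20,21,22,23,24,25,26,27,28,29,30,31): XOR of data positions = 0⊕1⊕0⊕0⊕1⊕1⊕1⊕0⊕1⊕0⊕1⊕1⊕1⊕0⊕1 = 1
Codeword: 1001101000010111010011101011101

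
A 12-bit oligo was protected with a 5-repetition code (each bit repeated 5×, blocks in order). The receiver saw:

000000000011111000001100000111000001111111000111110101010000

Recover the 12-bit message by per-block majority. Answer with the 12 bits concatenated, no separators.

001001010100

Block 1 (00000): 0 ones → 0
Block 2 (00000): 0 ones → 0
Block 3 (11111): 5 ones → 1
Block 4 (00000): 0 ones → 0
Block 5 (11000): 2 ones → 0
Block 6 (00111): 3 ones → 1
Block 7 (00000): 0 ones → 0
Block 8 (11111): 5 ones → 1
Block 9 (11000): 2 ones → 0
Block 10 (11111): 5 ones → 1
Block 11 (01010): 2 ones → 0
Block 12 (10000): 1 one → 0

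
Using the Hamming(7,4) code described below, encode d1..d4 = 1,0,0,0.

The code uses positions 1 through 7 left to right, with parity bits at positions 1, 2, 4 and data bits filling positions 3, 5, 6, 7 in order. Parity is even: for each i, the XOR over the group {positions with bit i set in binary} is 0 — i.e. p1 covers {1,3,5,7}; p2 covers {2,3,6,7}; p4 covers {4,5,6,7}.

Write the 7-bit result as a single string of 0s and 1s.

Place data at non-parity positions: p1 p2 1 p4 0 0 0
p1 (pos 1,3,5,7): XOR of data positions = 1⊕0⊕0 = 1
p2 (pos 2,3,6,7): XOR of data positions = 1⊕0⊕0 = 1
p4 (pos 4,5,6,7): XOR of data positions = 0⊕0⊕0 = 0
Codeword: 1110000

1110000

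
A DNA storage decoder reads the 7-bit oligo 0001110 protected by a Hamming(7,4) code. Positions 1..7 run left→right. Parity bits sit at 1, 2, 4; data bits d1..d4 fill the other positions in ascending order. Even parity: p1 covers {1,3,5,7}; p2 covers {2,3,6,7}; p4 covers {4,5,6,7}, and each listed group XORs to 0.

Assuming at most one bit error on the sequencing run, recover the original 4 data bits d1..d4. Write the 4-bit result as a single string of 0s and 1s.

s1 (pos 1,3,5,7): 0⊕0⊕1⊕0 = 1
s2 (pos 2,3,6,7): 0⊕0⊕1⊕0 = 1
s4 (pos 4,5,6,7): 1⊕1⊕1⊕0 = 1
Syndrome s4…s1 = 111 → error at position 7.
Flip position 7: 0001110 → 0001111
Read data bits from positions 3,5,6,7: 0111

0111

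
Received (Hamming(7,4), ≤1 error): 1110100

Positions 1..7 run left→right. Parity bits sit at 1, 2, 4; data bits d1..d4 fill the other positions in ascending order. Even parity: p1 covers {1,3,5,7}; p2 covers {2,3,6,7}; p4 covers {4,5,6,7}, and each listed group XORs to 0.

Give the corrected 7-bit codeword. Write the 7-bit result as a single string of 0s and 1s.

1110000

s1 (pos 1,3,5,7): 1⊕1⊕1⊕0 = 1
s2 (pos 2,3,6,7): 1⊕1⊕0⊕0 = 0
s4 (pos 4,5,6,7): 0⊕1⊕0⊕0 = 1
Syndrome s4…s1 = 101 → error at position 5.
Flip position 5: 1110100 → 1110000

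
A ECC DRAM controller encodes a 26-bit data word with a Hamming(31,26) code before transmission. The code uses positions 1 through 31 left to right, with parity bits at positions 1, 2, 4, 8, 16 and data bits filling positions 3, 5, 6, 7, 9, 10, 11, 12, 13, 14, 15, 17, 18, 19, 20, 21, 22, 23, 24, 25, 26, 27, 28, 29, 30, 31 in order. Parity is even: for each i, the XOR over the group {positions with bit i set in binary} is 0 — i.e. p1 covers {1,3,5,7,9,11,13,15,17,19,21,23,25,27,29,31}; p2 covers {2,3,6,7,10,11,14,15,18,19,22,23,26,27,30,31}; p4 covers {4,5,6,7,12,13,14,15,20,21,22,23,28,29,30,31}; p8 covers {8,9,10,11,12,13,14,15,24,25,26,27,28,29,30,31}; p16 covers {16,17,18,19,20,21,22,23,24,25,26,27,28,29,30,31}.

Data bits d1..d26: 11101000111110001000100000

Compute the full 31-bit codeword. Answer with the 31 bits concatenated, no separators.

Place data at non-parity positions: p1 p2 1 p4 1 1 0 p8 1 0 0 0 1 1 1 p16 1 1 0 0 0 1 0 0 0 1 0 0 0 0 0
p1 (pos 1,3,5,7,9,11,13,15,17,19,21,23,25,27,29,31): XOR of data positions = 1⊕1⊕0⊕1⊕0⊕1⊕1⊕1⊕0⊕0⊕0⊕0⊕0⊕0⊕0 = 0
p2 (pos 2,3,6,7,10,11,14,15,18,19,22,23,26,27,30,31): XOR of data positions = 1⊕1⊕0⊕0⊕0⊕1⊕1⊕1⊕0⊕1⊕0⊕1⊕0⊕0⊕0 = 1
p4 (pos 4,5,6,7,12,13,14,15,20,21,22,23,28,29,30,31): XOR of data positions = 1⊕1⊕0⊕0⊕1⊕1⊕1⊕0⊕0⊕1⊕0⊕0⊕0⊕0⊕0 = 0
p8 (pos 8,9,10,11,12,13,14,15,24,25,26,27,28,29,30,31): XOR of data positions = 1⊕0⊕0⊕0⊕1⊕1⊕1⊕0⊕0⊕1⊕0⊕0⊕0⊕0⊕0 = 1
p16 (pos 16,17,18,19,20,21,22,23,24,25,26,27,28,29,30,31): XOR of data positions = 1⊕1⊕0⊕0⊕0⊕1⊕0⊕0⊕0⊕1⊕0⊕0⊕0⊕0⊕0 = 0
Codeword: 0110110110001110110001000100000

0110110110001110110001000100000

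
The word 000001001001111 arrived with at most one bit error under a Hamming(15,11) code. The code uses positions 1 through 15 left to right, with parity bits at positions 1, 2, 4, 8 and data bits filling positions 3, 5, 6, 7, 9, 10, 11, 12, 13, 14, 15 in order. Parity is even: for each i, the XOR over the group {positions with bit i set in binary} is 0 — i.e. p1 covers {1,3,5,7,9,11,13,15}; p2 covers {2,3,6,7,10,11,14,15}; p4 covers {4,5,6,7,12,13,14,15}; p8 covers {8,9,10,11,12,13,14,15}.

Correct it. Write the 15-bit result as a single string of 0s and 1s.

s1 (pos 1,3,5,7,9,11,13,15): 0⊕0⊕0⊕0⊕1⊕0⊕1⊕1 = 1
s2 (pos 2,3,6,7,10,11,14,15): 0⊕0⊕1⊕0⊕0⊕0⊕1⊕1 = 1
s4 (pos 4,5,6,7,12,13,14,15): 0⊕0⊕1⊕0⊕1⊕1⊕1⊕1 = 1
s8 (pos 8,9,10,11,12,13,14,15): 0⊕1⊕0⊕0⊕1⊕1⊕1⊕1 = 1
Syndrome s8…s1 = 1111 → error at position 15.
Flip position 15: 000001001001111 → 000001001001110

000001001001110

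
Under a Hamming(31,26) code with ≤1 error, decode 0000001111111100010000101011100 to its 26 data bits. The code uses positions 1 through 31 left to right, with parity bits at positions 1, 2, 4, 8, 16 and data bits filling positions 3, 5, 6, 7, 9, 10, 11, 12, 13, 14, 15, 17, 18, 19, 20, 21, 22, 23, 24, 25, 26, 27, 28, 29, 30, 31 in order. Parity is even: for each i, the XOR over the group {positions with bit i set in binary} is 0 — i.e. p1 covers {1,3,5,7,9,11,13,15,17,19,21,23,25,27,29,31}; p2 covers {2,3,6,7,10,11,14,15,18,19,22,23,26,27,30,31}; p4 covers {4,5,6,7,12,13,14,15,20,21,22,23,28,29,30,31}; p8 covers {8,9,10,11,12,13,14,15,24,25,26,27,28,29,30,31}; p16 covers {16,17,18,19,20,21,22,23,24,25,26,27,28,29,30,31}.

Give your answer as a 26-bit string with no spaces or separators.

00011111100010000101011100

s1 (pos 1,3,5,7,9,11,13,15,17,19,21,23,25,27,29,31): 0⊕0⊕0⊕1⊕1⊕1⊕1⊕0⊕0⊕0⊕0⊕1⊕1⊕1⊕1⊕0 = 0
s2 (pos 2,3,6,7,10,11,14,15,18,19,22,23,26,27,30,31): 0⊕0⊕0⊕1⊕1⊕1⊕1⊕0⊕1⊕0⊕0⊕1⊕0⊕1⊕0⊕0 = 1
s4 (pos 4,5,6,7,12,13,14,15,20,21,22,23,28,29,30,31): 0⊕0⊕0⊕1⊕1⊕1⊕1⊕0⊕0⊕0⊕0⊕1⊕1⊕1⊕0⊕0 = 1
s8 (pos 8,9,10,11,12,13,14,15,24,25,26,27,28,29,30,31): 1⊕1⊕1⊕1⊕1⊕1⊕1⊕0⊕0⊕1⊕0⊕1⊕1⊕1⊕0⊕0 = 1
s16 (pos 16,17,18,19,20,21,22,23,24,25,26,27,28,29,30,31): 0⊕0⊕1⊕0⊕0⊕0⊕0⊕1⊕0⊕1⊕0⊕1⊕1⊕1⊕0⊕0 = 0
Syndrome s16…s1 = 01110 → error at position 14.
Flip position 14: 0000001111111100010000101011100 → 0000001111111000010000101011100
Read data bits from positions 3,5,6,7,9,10,11,12,13,14,15,17,18,19,20,21,22,23,24,25,26,27,28,29,30,31: 00011111100010000101011100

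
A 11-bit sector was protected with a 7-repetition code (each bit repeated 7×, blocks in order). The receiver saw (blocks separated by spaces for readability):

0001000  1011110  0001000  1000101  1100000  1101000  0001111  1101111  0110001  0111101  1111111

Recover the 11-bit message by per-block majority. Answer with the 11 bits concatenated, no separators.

Block 1 (0001000): 1 one → 0
Block 2 (1011110): 5 ones → 1
Block 3 (0001000): 1 one → 0
Block 4 (1000101): 3 ones → 0
Block 5 (1100000): 2 ones → 0
Block 6 (1101000): 3 ones → 0
Block 7 (0001111): 4 ones → 1
Block 8 (1101111): 6 ones → 1
Block 9 (0110001): 3 ones → 0
Block 10 (0111101): 5 ones → 1
Block 11 (1111111): 7 ones → 1

01000011011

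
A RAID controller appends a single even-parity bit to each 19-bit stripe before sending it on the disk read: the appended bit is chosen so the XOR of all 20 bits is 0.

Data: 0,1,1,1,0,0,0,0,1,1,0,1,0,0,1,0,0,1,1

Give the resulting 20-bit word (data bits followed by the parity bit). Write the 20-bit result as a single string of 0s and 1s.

XOR of the 19 data bits: 0⊕1⊕1⊕1⊕0⊕0⊕0⊕0⊕1⊕1⊕0⊕1⊕0⊕0⊕1⊕0⊕0⊕1⊕1 = 1
Parity bit = 1 (so all 20 bits XOR to 0).

01110000110100100111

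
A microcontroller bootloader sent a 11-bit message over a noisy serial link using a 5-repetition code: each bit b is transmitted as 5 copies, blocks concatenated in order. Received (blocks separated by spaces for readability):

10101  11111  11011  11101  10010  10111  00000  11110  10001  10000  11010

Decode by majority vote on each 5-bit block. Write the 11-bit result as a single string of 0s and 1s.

11110101001

Block 1 (10101): 3 ones → 1
Block 2 (11111): 5 ones → 1
Block 3 (11011): 4 ones → 1
Block 4 (11101): 4 ones → 1
Block 5 (10010): 2 ones → 0
Block 6 (10111): 4 ones → 1
Block 7 (00000): 0 ones → 0
Block 8 (11110): 4 ones → 1
Block 9 (10001): 2 ones → 0
Block 10 (10000): 1 one → 0
Block 11 (11010): 3 ones → 1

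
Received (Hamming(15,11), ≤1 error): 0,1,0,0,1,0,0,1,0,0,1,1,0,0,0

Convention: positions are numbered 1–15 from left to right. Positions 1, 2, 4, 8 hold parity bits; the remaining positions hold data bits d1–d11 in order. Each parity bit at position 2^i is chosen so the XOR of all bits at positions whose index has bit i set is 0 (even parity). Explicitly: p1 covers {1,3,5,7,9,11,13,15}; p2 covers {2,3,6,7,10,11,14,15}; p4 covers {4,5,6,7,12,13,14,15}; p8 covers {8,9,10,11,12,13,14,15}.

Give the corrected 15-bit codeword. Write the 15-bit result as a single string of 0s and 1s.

s1 (pos 1,3,5,7,9,11,13,15): 0⊕0⊕1⊕0⊕0⊕1⊕0⊕0 = 0
s2 (pos 2,3,6,7,10,11,14,15): 1⊕0⊕0⊕0⊕0⊕1⊕0⊕0 = 0
s4 (pos 4,5,6,7,12,13,14,15): 0⊕1⊕0⊕0⊕1⊕0⊕0⊕0 = 0
s8 (pos 8,9,10,11,12,13,14,15): 1⊕0⊕0⊕1⊕1⊕0⊕0⊕0 = 1
Syndrome s8…s1 = 1000 → error at position 8.
Flip position 8: 010010010011000 → 010010000011000

010010000011000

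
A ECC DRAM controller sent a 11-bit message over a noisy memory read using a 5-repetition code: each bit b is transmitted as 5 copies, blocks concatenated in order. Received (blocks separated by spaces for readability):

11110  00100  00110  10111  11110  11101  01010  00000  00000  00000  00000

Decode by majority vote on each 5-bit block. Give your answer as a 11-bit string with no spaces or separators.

10011100000

Block 1 (11110): 4 ones → 1
Block 2 (00100): 1 one → 0
Block 3 (00110): 2 ones → 0
Block 4 (10111): 4 ones → 1
Block 5 (11110): 4 ones → 1
Block 6 (11101): 4 ones → 1
Block 7 (01010): 2 ones → 0
Block 8 (00000): 0 ones → 0
Block 9 (00000): 0 ones → 0
Block 10 (00000): 0 ones → 0
Block 11 (00000): 0 ones → 0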